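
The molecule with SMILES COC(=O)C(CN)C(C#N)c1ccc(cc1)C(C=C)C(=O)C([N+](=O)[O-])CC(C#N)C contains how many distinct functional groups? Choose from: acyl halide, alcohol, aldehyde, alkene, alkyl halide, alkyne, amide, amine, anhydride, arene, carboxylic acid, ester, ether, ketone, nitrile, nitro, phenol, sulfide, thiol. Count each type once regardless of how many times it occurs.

Taking each segment in turn:
  CH3OOC: CH3O–C(=O)–: carbonyl C bonded to C and to –OCH3 → ester (not ketone + ether).
  CH(CH2NH2): pendant –CH2NH2: N on sp³ C, no adjacent C=O → amine.
  CH(CN): pendant –C≡N: nitrile.
  C6H4: para-disubstituted benzene ring → arene.
  CH(CH=CH2): pendant –CH=CH2: C=C double bond → alkene.
  CO: –C(=O)– with carbon on both sides → ketone.
  CH(NO2): –NO2 on an sp³ carbon → nitro (the N=O is not a carbonyl).
  CH(CN): pendant –C≡N: nitrile.
Distinct types present: alkene, amine, arene, ester, ketone, nitrile, nitro.

7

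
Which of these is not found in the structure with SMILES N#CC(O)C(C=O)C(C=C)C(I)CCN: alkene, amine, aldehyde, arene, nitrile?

arene

aldehyde: present (CH(CHO) — pendant –CHO: carbonyl C bonded to C and H → aldehyde).
nitrile: present (N≡C — N≡C–: carbon triple-bonded to nitrogen → nitrile).
amine: present (CH2NH2 — –NH2 on an sp³ carbon with no adjacent C=O → amine).
alkene: present (CH(CH=CH2) — pendant –CH=CH2: C=C double bond → alkene).
arene: no segment matches this pattern.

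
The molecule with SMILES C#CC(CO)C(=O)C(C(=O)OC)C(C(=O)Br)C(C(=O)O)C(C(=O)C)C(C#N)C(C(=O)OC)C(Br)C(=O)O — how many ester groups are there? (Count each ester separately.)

2

Working along the chain:
  HC≡C: C≡C triple bond → alkyne.
  CH(CH2OH): pendant –CH2OH on an sp³ backbone C → alcohol.
  CO: –C(=O)– with carbon on both sides → ketone.
  CH(COOCH3): pendant –COOCH3: carbonyl C bonded to C and –OCH3 → ester.
  CH(COBr): pendant –C(=O)X: carbonyl C bonded to C and halogen → acyl halide.
  CH(COOH): pendant –COOH: carbonyl C bonded to C and –OH → carboxylic acid.
  CH(COCH3): pendant –COCH3: carbonyl C bonded to two carbons → ketone.
  CH(CN): pendant –C≡N: nitrile.
  CH(COOCH3): pendant –COOCH3: carbonyl C bonded to C and –OCH3 → ester.
  CH(Br): halogen on an sp³ carbon → alkyl halide.
  COOH: –COOH: carbonyl C bonded to –OH and C → carboxylic acid (the –OH is not a separate alcohol).
Ester appears at: CH(COOCH3), CH(COOCH3) → 2.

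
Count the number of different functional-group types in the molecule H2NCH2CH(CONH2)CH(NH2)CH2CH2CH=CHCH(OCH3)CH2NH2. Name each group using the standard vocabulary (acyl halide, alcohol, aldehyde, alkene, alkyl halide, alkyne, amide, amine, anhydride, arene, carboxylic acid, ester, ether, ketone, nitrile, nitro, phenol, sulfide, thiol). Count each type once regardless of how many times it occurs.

4

Taking each segment in turn:
  H2NCH2: –NH2 on an sp³ carbon with no adjacent C=O → amine.
  CH(CONH2): pendant –CONH2: carbonyl C bonded to C and N → amide.
  CH(NH2): –NH2 on an sp³ carbon with no adjacent C=O → amine.
  CH=CH: C=C double bond → alkene.
  CH(OCH3): pendant –OCH3: C–O–C with sp³ C, no adjacent C=O → ether.
  CH2NH2: –NH2 on an sp³ carbon with no adjacent C=O → amine.
Distinct types present: alkene, amide, amine, ether.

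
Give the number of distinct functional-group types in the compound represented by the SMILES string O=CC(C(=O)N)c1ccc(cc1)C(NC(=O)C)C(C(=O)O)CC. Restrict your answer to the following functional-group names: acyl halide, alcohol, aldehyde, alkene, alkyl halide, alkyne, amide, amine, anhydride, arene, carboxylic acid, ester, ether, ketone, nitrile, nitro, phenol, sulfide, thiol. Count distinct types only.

4

Reading the structure from left to right:
  OHC: terminal –CHO: carbonyl C bonded to H and C → aldehyde.
  CH(CONH2): pendant –CONH2: carbonyl C bonded to C and N → amide.
  C6H4: para-disubstituted benzene ring → arene.
  CH(NHCOCH3): pendant –NHC(=O)CH3: N bonded to a carbonyl → amide (not amine).
  CH(COOH): pendant –COOH: carbonyl C bonded to C and –OH → carboxylic acid.
Distinct types present: aldehyde, amide, arene, carboxylic acid.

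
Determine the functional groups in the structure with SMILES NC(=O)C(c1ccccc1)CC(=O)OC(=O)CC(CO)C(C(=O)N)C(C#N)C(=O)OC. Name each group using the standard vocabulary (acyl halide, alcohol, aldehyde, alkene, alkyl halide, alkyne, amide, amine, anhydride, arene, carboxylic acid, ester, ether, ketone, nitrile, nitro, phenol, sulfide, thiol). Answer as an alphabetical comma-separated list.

Taking each segment in turn:
  H2NCO: –C(=O)NH2: carbonyl C bonded to C and to N → amide (the N is not a separate amine).
  CH(C6H5): pendant –C6H5: benzene ring → arene.
  CH2CO-O-COCH2: two acyl groups sharing one oxygen, –C(=O)–O–C(=O)– → anhydride.
  CH(CH2OH): pendant –CH2OH on an sp³ backbone C → alcohol.
  CH(CONH2): pendant –CONH2: carbonyl C bonded to C and N → amide.
  CH(CN): pendant –C≡N: nitrile.
  COOCH3: –C(=O)OCH3: carbonyl C bonded to C and to –OCH3 → ester (not ketone + ether).

alcohol, amide, anhydride, arene, ester, nitrile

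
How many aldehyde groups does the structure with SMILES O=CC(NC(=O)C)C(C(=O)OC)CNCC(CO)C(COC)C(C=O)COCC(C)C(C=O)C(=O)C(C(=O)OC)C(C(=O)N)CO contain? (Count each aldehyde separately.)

Taking each segment in turn:
  OHC: terminal –CHO: carbonyl C bonded to H and C → aldehyde.
  CH(NHCOCH3): pendant –NHC(=O)CH3: N bonded to a carbonyl → amide (not amine).
  CH(COOCH3): pendant –COOCH3: carbonyl C bonded to C and –OCH3 → ester.
  CH2NHCH2: C–N–C with sp³ carbons and no adjacent C=O → amine (secondary).
  CH(CH2OH): pendant –CH2OH on an sp³ backbone C → alcohol.
  CH(CH2OCH3): pendant –CH2OCH3: C–O–C linkage → ether.
  CH(CHO): pendant –CHO: carbonyl C bonded to C and H → aldehyde.
  CH2OCH2: C–O–C with sp³ carbons on both sides and no adjacent C=O → ether.
  CH(CHO): pendant –CHO: carbonyl C bonded to C and H → aldehyde.
  CO: –C(=O)– with carbon on both sides → ketone.
  CH(COOCH3): pendant –COOCH3: carbonyl C bonded to C and –OCH3 → ester.
  CH(CONH2): pendant –CONH2: carbonyl C bonded to C and N → amide.
  CH2OH: –OH on an sp³ carbon → alcohol.
Aldehyde appears at: OHC, CH(CHO), CH(CHO) → 3.

3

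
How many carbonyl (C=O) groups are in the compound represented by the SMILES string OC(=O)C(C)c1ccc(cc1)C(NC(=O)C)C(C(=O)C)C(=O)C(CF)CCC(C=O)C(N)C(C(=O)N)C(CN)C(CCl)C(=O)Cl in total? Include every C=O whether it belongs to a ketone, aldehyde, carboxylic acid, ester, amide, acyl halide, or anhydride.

7

HOOC: carboxylic acid, 1 C=O (running total 1).
CH(NHCOCH3): amide, 1 C=O (running total 2).
CH(COCH3): ketone, 1 C=O (running total 3).
CO: ketone, 1 C=O (running total 4).
CH(CHO): aldehyde, 1 C=O (running total 5).
CH(CONH2): amide, 1 C=O (running total 6).
COCl: acyl halide, 1 C=O (running total 7).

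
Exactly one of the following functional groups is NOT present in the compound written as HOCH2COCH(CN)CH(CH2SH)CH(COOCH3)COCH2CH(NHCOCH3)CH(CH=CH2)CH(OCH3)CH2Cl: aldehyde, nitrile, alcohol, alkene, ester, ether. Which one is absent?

alcohol: present (HOCH2 — HO– on an sp³ carbon → alcohol).
alkene: present (CH(CH=CH2) — pendant –CH=CH2: C=C double bond → alkene).
ether: present (CH(OCH3) — pendant –OCH3: C–O–C with sp³ C, no adjacent C=O → ether).
ester: present (CH(COOCH3) — pendant –COOCH3: carbonyl C bonded to C and –OCH3 → ester).
nitrile: present (CH(CN) — pendant –C≡N: nitrile).
aldehyde: absent. In CO, the carbonyl carbon is bonded to two carbons, so it is a ketone, not an aldehyde.

aldehyde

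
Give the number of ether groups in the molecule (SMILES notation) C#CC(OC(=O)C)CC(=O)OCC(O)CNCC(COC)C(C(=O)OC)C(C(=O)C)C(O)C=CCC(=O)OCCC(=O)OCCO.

1

Working along the chain:
  HC≡C: C≡C triple bond → alkyne.
  CH(OCOCH3): pendant –OC(=O)CH3: an acyloxy group → ester.
  CH2COOCH2: –C(=O)–O–C with C on the carbonyl side → ester.
  CH(OH): –OH on an sp³ carbon → alcohol (secondary).
  CH2NHCH2: C–N–C with sp³ carbons and no adjacent C=O → amine (secondary).
  CH(CH2OCH3): pendant –CH2OCH3: C–O–C linkage → ether.
  CH(COOCH3): pendant –COOCH3: carbonyl C bonded to C and –OCH3 → ester.
  CH(COCH3): pendant –COCH3: carbonyl C bonded to two carbons → ketone.
  CH(OH): –OH on an sp³ carbon → alcohol (secondary).
  CH=CH: C=C double bond → alkene.
  CH2COOCH2: –C(=O)–O–C with C on the carbonyl side → ester.
  CH2COOCH2: –C(=O)–O–C with C on the carbonyl side → ester.
  CH2OH: –OH on an sp³ carbon → alcohol.
Ether appears at: CH(CH2OCH3) → 1.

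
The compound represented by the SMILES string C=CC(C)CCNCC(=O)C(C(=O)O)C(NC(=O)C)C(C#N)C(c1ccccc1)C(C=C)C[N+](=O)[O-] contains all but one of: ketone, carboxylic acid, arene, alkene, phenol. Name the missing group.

phenol

ketone: present (CO — –C(=O)– with carbon on both sides → ketone).
arene: present (CH(C6H5) — pendant –C6H5: benzene ring → arene).
carboxylic acid: present (CH(COOH) — pendant –COOH: carbonyl C bonded to C and –OH → carboxylic acid).
alkene: present (CH2=CH — C=C double bond → alkene).
phenol: no segment matches this pattern.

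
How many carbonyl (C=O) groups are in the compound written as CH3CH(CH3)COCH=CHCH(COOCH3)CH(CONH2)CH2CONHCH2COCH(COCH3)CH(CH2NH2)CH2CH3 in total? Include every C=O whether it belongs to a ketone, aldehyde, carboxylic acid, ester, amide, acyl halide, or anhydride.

6

CO: ketone, 1 C=O (running total 1).
CH(COOCH3): ester, 1 C=O (running total 2).
CH(CONH2): amide, 1 C=O (running total 3).
CH2CONHCH2: amide, 1 C=O (running total 4).
CO: ketone, 1 C=O (running total 5).
CH(COCH3): ketone, 1 C=O (running total 6).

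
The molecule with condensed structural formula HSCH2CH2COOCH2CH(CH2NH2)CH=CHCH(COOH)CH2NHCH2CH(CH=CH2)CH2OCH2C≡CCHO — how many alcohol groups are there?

0

–SH on an sp³ carbon → thiol.
–C(=O)–O–C with C on the carbonyl side → ester.
pendant –CH2NH2: N on sp³ C, no adjacent C=O → amine.
C=C double bond → alkene.
pendant –COOH: carbonyl C bonded to C and –OH → carboxylic acid.
C–N–C with sp³ carbons and no adjacent C=O → amine (secondary).
pendant –CH=CH2: C=C double bond → alkene.
C–O–C with sp³ carbons on both sides and no adjacent C=O → ether.
C≡C triple bond → alkyne.
terminal –CHO: carbonyl C bonded to H and C → aldehyde.
No segment is a alcohol: HSCH2 is thiol, not alcohol; CH(COOH) is carboxylic acid, not alcohol; CH2OCH2 is ether, not alcohol. → 0.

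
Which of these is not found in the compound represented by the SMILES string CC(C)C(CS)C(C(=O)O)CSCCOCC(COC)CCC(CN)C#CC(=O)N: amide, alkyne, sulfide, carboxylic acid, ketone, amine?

sulfide: present (CH2SCH2 — C–S–C linkage → sulfide (thioether)).
amine: present (CH(CH2NH2) — pendant –CH2NH2: N on sp³ C, no adjacent C=O → amine).
carboxylic acid: present (CH(COOH) — pendant –COOH: carbonyl C bonded to C and –OH → carboxylic acid).
alkyne: present (C≡C — C≡C triple bond → alkyne).
amide: present (CONH2 — –C(=O)NH2: carbonyl C bonded to C and to N → amide (the N is not a separate amine)).
ketone: absent. In CONH2, the C=O is bonded to nitrogen, which defines an amide, not a ketone. In CH(COOH), the C=O bears an –OH, making it a carboxylic acid rather than a ketone.

ketone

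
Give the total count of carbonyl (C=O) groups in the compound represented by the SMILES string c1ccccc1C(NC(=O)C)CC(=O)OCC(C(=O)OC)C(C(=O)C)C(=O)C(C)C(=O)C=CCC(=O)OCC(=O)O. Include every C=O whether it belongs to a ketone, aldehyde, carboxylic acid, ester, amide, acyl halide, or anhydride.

8

CH(NHCOCH3): amide, 1 C=O (running total 1).
CH2COOCH2: ester, 1 C=O (running total 2).
CH(COOCH3): ester, 1 C=O (running total 3).
CH(COCH3): ketone, 1 C=O (running total 4).
CO: ketone, 1 C=O (running total 5).
CO: ketone, 1 C=O (running total 6).
CH2COOCH2: ester, 1 C=O (running total 7).
COOH: carboxylic acid, 1 C=O (running total 8).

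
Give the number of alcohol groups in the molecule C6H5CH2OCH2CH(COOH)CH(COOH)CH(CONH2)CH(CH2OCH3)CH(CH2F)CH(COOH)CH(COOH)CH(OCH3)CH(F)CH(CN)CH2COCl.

Reading the structure from left to right:
  C6H5: C6H5– phenyl ring → arene.
  CH2OCH2: C–O–C with sp³ carbons on both sides and no adjacent C=O → ether.
  CH(COOH): pendant –COOH: carbonyl C bonded to C and –OH → carboxylic acid.
  CH(COOH): pendant –COOH: carbonyl C bonded to C and –OH → carboxylic acid.
  CH(CONH2): pendant –CONH2: carbonyl C bonded to C and N → amide.
  CH(CH2OCH3): pendant –CH2OCH3: C–O–C linkage → ether.
  CH(CH2F): pendant –CH2X: halogen on sp³ carbon → alkyl halide.
  CH(COOH): pendant –COOH: carbonyl C bonded to C and –OH → carboxylic acid.
  CH(COOH): pendant –COOH: carbonyl C bonded to C and –OH → carboxylic acid.
  CH(OCH3): pendant –OCH3: C–O–C with sp³ C, no adjacent C=O → ether.
  CH(F): halogen on an sp³ carbon → alkyl halide.
  CH(CN): pendant –C≡N: nitrile.
  COCl: –C(=O)Cl: carbonyl C bonded to C and to a halogen → acyl halide (not alkyl halide).
No segment is a alcohol: CH2OCH2 is ether, not alcohol; CH(COOH) is carboxylic acid, not alcohol; CH(COOH) is carboxylic acid, not alcohol. → 0.

0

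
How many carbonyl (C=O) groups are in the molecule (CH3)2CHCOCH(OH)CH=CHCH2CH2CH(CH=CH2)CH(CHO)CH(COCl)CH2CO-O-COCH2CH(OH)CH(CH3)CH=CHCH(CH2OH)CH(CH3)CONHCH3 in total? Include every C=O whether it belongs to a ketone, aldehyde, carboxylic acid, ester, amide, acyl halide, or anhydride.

CO: ketone, 1 C=O (running total 1).
CH(CHO): aldehyde, 1 C=O (running total 2).
CH(COCl): acyl halide, 1 C=O (running total 3).
CH2CO-O-COCH2: anhydride, 2 C=O (running total 5).
CONHCH3: amide, 1 C=O (running total 6).

6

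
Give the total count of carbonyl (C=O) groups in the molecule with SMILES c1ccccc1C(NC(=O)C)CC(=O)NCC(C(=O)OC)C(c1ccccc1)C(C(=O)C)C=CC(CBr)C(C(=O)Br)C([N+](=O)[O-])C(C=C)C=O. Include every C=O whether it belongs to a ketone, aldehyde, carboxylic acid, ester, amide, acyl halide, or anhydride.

CH(NHCOCH3): amide, 1 C=O (running total 1).
CH2CONHCH2: amide, 1 C=O (running total 2).
CH(COOCH3): ester, 1 C=O (running total 3).
CH(COCH3): ketone, 1 C=O (running total 4).
CH(COBr): acyl halide, 1 C=O (running total 5).
CHO: aldehyde, 1 C=O (running total 6).

6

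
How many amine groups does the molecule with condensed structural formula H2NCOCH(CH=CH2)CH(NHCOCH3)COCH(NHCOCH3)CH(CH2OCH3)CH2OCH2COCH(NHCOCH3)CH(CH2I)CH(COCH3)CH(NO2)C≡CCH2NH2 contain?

1

–C(=O)NH2: carbonyl C bonded to C and to N → amide (the N is not a separate amine).
pendant –CH=CH2: C=C double bond → alkene.
pendant –NHC(=O)CH3: N bonded to a carbonyl → amide (not amine).
–C(=O)– with carbon on both sides → ketone.
pendant –NHC(=O)CH3: N bonded to a carbonyl → amide (not amine).
pendant –CH2OCH3: C–O–C linkage → ether.
C–O–C with sp³ carbons on both sides and no adjacent C=O → ether.
–C(=O)– with carbon on both sides → ketone.
pendant –NHC(=O)CH3: N bonded to a carbonyl → amide (not amine).
pendant –CH2X: halogen on sp³ carbon → alkyl halide.
pendant –COCH3: carbonyl C bonded to two carbons → ketone.
–NO2 on an sp³ carbon → nitro (the N=O is not a carbonyl).
C≡C triple bond → alkyne.
–NH2 on an sp³ carbon with no adjacent C=O → amine.
Amine appears at: CH2NH2 → 1.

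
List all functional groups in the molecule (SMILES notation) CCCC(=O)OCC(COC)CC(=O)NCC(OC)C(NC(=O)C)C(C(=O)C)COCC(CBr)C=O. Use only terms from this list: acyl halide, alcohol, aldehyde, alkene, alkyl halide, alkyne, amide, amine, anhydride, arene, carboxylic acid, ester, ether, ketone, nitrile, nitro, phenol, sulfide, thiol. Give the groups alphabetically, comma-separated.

–C(=O)–O–C with C on the carbonyl side → ester.
pendant –CH2OCH3: C–O–C linkage → ether.
–C(=O)–N– linkage → amide (the N is not an amine).
pendant –OCH3: C–O–C with sp³ C, no adjacent C=O → ether.
pendant –NHC(=O)CH3: N bonded to a carbonyl → amide (not amine).
pendant –COCH3: carbonyl C bonded to two carbons → ketone.
C–O–C with sp³ carbons on both sides and no adjacent C=O → ether.
pendant –CH2X: halogen on sp³ carbon → alkyl halide.
terminal –CHO: carbonyl C bonded to H and C → aldehyde.

aldehyde, alkyl halide, amide, ester, ether, ketone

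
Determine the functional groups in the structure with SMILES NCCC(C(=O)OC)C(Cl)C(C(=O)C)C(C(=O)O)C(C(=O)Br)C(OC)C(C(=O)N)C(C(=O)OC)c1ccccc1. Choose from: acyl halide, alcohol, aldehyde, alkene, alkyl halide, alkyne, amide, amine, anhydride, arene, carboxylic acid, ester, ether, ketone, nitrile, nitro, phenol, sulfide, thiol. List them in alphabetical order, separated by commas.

acyl halide, alkyl halide, amide, amine, arene, carboxylic acid, ester, ether, ketone

Working along the chain:
  H2NCH2: –NH2 on an sp³ carbon with no adjacent C=O → amine.
  CH(COOCH3): pendant –COOCH3: carbonyl C bonded to C and –OCH3 → ester.
  CH(Cl): halogen on an sp³ carbon → alkyl halide.
  CH(COCH3): pendant –COCH3: carbonyl C bonded to two carbons → ketone.
  CH(COOH): pendant –COOH: carbonyl C bonded to C and –OH → carboxylic acid.
  CH(COBr): pendant –C(=O)X: carbonyl C bonded to C and halogen → acyl halide.
  CH(OCH3): pendant –OCH3: C–O–C with sp³ C, no adjacent C=O → ether.
  CH(CONH2): pendant –CONH2: carbonyl C bonded to C and N → amide.
  CH(COOCH3): pendant –COOCH3: carbonyl C bonded to C and –OCH3 → ester.
  C6H5: –C6H5 phenyl ring → arene.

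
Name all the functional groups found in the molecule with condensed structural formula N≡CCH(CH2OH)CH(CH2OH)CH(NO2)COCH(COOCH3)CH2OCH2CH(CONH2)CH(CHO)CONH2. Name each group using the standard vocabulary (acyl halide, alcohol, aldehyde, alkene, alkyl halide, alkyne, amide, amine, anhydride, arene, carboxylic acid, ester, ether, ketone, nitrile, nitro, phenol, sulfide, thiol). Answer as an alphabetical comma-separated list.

Reading the structure from left to right:
  N≡C: N≡C–: carbon triple-bonded to nitrogen → nitrile.
  CH(CH2OH): pendant –CH2OH on an sp³ backbone C → alcohol.
  CH(CH2OH): pendant –CH2OH on an sp³ backbone C → alcohol.
  CH(NO2): –NO2 on an sp³ carbon → nitro (the N=O is not a carbonyl).
  CO: –C(=O)– with carbon on both sides → ketone.
  CH(COOCH3): pendant –COOCH3: carbonyl C bonded to C and –OCH3 → ester.
  CH2OCH2: C–O–C with sp³ carbons on both sides and no adjacent C=O → ether.
  CH(CONH2): pendant –CONH2: carbonyl C bonded to C and N → amide.
  CH(CHO): pendant –CHO: carbonyl C bonded to C and H → aldehyde.
  CONH2: –C(=O)NH2: carbonyl C bonded to C and to N → amide (the N is not a separate amine).

alcohol, aldehyde, amide, ester, ether, ketone, nitrile, nitro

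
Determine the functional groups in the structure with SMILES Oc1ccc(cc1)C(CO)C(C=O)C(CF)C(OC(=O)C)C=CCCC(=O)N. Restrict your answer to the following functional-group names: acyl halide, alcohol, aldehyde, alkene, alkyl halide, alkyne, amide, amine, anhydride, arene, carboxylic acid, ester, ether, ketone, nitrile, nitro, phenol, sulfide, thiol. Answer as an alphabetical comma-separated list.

Taking each segment in turn:
  HOC6H4: –OH attached directly to an aromatic ring → phenol (not alcohol); the ring itself is an arene.
  CH(CH2OH): pendant –CH2OH on an sp³ backbone C → alcohol.
  CH(CHO): pendant –CHO: carbonyl C bonded to C and H → aldehyde.
  CH(CH2F): pendant –CH2X: halogen on sp³ carbon → alkyl halide.
  CH(OCOCH3): pendant –OC(=O)CH3: an acyloxy group → ester.
  CH=CH: C=C double bond → alkene.
  CONH2: –C(=O)NH2: carbonyl C bonded to C and to N → amide (the N is not a separate amine).

alcohol, aldehyde, alkene, alkyl halide, amide, arene, ester, phenol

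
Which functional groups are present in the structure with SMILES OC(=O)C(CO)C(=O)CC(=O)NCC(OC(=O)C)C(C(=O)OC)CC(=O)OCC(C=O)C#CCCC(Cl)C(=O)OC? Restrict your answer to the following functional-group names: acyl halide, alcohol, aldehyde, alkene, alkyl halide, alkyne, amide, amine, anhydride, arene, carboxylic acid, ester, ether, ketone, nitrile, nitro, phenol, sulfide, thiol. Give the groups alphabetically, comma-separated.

Taking each segment in turn:
  HOOC: –COOH: carbonyl C bonded to –OH and C → carboxylic acid (the –OH is not a separate alcohol).
  CH(CH2OH): pendant –CH2OH on an sp³ backbone C → alcohol.
  CO: –C(=O)– with carbon on both sides → ketone.
  CH2CONHCH2: –C(=O)–N– linkage → amide (the N is not an amine).
  CH(OCOCH3): pendant –OC(=O)CH3: an acyloxy group → ester.
  CH(COOCH3): pendant –COOCH3: carbonyl C bonded to C and –OCH3 → ester.
  CH2COOCH2: –C(=O)–O–C with C on the carbonyl side → ester.
  CH(CHO): pendant –CHO: carbonyl C bonded to C and H → aldehyde.
  C≡C: C≡C triple bond → alkyne.
  CH(Cl): halogen on an sp³ carbon → alkyl halide.
  COOCH3: –C(=O)OCH3: carbonyl C bonded to C and to –OCH3 → ester (not ketone + ether).

alcohol, aldehyde, alkyl halide, alkyne, amide, carboxylic acid, ester, ketone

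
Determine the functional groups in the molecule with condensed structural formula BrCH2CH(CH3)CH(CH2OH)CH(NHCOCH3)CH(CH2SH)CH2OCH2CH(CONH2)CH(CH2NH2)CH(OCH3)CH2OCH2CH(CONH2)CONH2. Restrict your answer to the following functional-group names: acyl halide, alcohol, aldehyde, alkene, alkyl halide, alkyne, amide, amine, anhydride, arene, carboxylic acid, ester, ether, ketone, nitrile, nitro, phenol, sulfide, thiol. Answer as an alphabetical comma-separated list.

alcohol, alkyl halide, amide, amine, ether, thiol

Reading the structure from left to right:
  BrCH2: halogen on an sp³ carbon → alkyl halide.
  CH(CH2OH): pendant –CH2OH on an sp³ backbone C → alcohol.
  CH(NHCOCH3): pendant –NHC(=O)CH3: N bonded to a carbonyl → amide (not amine).
  CH(CH2SH): pendant –CH2SH → thiol.
  CH2OCH2: C–O–C with sp³ carbons on both sides and no adjacent C=O → ether.
  CH(CONH2): pendant –CONH2: carbonyl C bonded to C and N → amide.
  CH(CH2NH2): pendant –CH2NH2: N on sp³ C, no adjacent C=O → amine.
  CH(OCH3): pendant –OCH3: C–O–C with sp³ C, no adjacent C=O → ether.
  CH2OCH2: C–O–C with sp³ carbons on both sides and no adjacent C=O → ether.
  CH(CONH2): pendant –CONH2: carbonyl C bonded to C and N → amide.
  CONH2: –C(=O)NH2: carbonyl C bonded to C and to N → amide (the N is not a separate amine).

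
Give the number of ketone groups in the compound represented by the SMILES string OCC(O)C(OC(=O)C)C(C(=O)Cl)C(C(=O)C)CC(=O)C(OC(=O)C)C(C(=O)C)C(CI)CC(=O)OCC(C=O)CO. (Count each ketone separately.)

3

HO– on an sp³ carbon → alcohol.
–OH on an sp³ carbon → alcohol (secondary).
pendant –OC(=O)CH3: an acyloxy group → ester.
pendant –C(=O)X: carbonyl C bonded to C and halogen → acyl halide.
pendant –COCH3: carbonyl C bonded to two carbons → ketone.
–C(=O)– with carbon on both sides → ketone.
pendant –OC(=O)CH3: an acyloxy group → ester.
pendant –COCH3: carbonyl C bonded to two carbons → ketone.
pendant –CH2X: halogen on sp³ carbon → alkyl halide.
–C(=O)–O–C with C on the carbonyl side → ester.
pendant –CHO: carbonyl C bonded to C and H → aldehyde.
–OH on an sp³ carbon → alcohol.
Ketone appears at: CH(COCH3), CO, CH(COCH3) → 3.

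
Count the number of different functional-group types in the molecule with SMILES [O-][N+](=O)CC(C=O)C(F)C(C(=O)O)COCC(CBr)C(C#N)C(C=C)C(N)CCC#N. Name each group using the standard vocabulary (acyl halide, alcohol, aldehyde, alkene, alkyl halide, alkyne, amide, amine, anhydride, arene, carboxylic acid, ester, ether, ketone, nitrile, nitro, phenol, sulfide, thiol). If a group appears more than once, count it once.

8

Reading the structure from left to right:
  O2NCH2: –NO2 on carbon → nitro group.
  CH(CHO): pendant –CHO: carbonyl C bonded to C and H → aldehyde.
  CH(F): halogen on an sp³ carbon → alkyl halide.
  CH(COOH): pendant –COOH: carbonyl C bonded to C and –OH → carboxylic acid.
  CH2OCH2: C–O–C with sp³ carbons on both sides and no adjacent C=O → ether.
  CH(CH2Br): pendant –CH2X: halogen on sp³ carbon → alkyl halide.
  CH(CN): pendant –C≡N: nitrile.
  CH(CH=CH2): pendant –CH=CH2: C=C double bond → alkene.
  CH(NH2): –NH2 on an sp³ carbon with no adjacent C=O → amine.
  CN: –C≡N: carbon triple-bonded to nitrogen → nitrile.
Distinct types present: aldehyde, alkene, alkyl halide, amine, carboxylic acid, ether, nitrile, nitro.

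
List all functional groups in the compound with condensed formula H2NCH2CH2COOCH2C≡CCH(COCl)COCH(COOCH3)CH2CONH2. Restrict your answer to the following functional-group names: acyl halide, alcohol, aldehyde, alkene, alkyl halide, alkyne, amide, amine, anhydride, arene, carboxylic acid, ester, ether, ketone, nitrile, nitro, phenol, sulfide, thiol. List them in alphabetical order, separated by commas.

Taking each segment in turn:
  H2NCH2: –NH2 on an sp³ carbon with no adjacent C=O → amine.
  CH2COOCH2: –C(=O)–O–C with C on the carbonyl side → ester.
  C≡C: C≡C triple bond → alkyne.
  CH(COCl): pendant –C(=O)X: carbonyl C bonded to C and halogen → acyl halide.
  CO: –C(=O)– with carbon on both sides → ketone.
  CH(COOCH3): pendant –COOCH3: carbonyl C bonded to C and –OCH3 → ester.
  CONH2: –C(=O)NH2: carbonyl C bonded to C and to N → amide (the N is not a separate amine).

acyl halide, alkyne, amide, amine, ester, ketone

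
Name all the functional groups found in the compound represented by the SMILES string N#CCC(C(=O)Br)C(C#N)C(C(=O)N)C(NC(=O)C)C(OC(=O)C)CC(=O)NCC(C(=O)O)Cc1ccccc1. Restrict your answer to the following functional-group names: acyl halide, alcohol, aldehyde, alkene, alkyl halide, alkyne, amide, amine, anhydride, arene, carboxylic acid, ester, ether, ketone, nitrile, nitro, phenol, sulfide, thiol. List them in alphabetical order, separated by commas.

N≡C–: carbon triple-bonded to nitrogen → nitrile.
pendant –C(=O)X: carbonyl C bonded to C and halogen → acyl halide.
pendant –C≡N: nitrile.
pendant –CONH2: carbonyl C bonded to C and N → amide.
pendant –NHC(=O)CH3: N bonded to a carbonyl → amide (not amine).
pendant –OC(=O)CH3: an acyloxy group → ester.
–C(=O)–N– linkage → amide (the N is not an amine).
pendant –COOH: carbonyl C bonded to C and –OH → carboxylic acid.
–C6H5 phenyl ring → arene.

acyl halide, amide, arene, carboxylic acid, ester, nitrile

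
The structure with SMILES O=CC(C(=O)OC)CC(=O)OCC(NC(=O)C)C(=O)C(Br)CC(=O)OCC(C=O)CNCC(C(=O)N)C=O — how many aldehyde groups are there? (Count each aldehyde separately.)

Taking each segment in turn:
  OHC: terminal –CHO: carbonyl C bonded to H and C → aldehyde.
  CH(COOCH3): pendant –COOCH3: carbonyl C bonded to C and –OCH3 → ester.
  CH2COOCH2: –C(=O)–O–C with C on the carbonyl side → ester.
  CH(NHCOCH3): pendant –NHC(=O)CH3: N bonded to a carbonyl → amide (not amine).
  CO: –C(=O)– with carbon on both sides → ketone.
  CH(Br): halogen on an sp³ carbon → alkyl halide.
  CH2COOCH2: –C(=O)–O–C with C on the carbonyl side → ester.
  CH(CHO): pendant –CHO: carbonyl C bonded to C and H → aldehyde.
  CH2NHCH2: C–N–C with sp³ carbons and no adjacent C=O → amine (secondary).
  CH(CONH2): pendant –CONH2: carbonyl C bonded to C and N → amide.
  CHO: terminal –CHO: carbonyl C bonded to H and C → aldehyde.
Aldehyde appears at: OHC, CH(CHO), CHO → 3.

3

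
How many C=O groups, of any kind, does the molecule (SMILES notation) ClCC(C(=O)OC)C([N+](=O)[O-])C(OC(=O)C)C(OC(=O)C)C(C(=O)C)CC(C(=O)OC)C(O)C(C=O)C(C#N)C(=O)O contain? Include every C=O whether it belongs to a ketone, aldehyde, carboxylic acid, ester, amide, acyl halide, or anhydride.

7

CH(COOCH3): ester, 1 C=O (running total 1).
CH(OCOCH3): ester, 1 C=O (running total 2).
CH(OCOCH3): ester, 1 C=O (running total 3).
CH(COCH3): ketone, 1 C=O (running total 4).
CH(COOCH3): ester, 1 C=O (running total 5).
CH(CHO): aldehyde, 1 C=O (running total 6).
COOH: carboxylic acid, 1 C=O (running total 7).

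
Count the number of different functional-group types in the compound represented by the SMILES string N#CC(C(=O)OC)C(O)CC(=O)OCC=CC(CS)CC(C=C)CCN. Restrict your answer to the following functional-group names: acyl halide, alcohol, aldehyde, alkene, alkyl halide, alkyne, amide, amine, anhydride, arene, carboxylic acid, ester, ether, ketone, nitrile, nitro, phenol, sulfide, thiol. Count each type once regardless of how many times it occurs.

N≡C–: carbon triple-bonded to nitrogen → nitrile.
pendant –COOCH3: carbonyl C bonded to C and –OCH3 → ester.
–OH on an sp³ carbon → alcohol (secondary).
–C(=O)–O–C with C on the carbonyl side → ester.
C=C double bond → alkene.
pendant –CH2SH → thiol.
pendant –CH=CH2: C=C double bond → alkene.
–NH2 on an sp³ carbon with no adjacent C=O → amine.
Distinct types present: alcohol, alkene, amine, ester, nitrile, thiol.

6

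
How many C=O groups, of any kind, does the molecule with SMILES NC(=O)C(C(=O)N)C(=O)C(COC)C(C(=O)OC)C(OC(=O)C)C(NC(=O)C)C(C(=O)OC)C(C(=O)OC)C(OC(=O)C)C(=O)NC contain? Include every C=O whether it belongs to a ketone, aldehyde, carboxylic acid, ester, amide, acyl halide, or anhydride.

H2NCO: amide, 1 C=O (running total 1).
CH(CONH2): amide, 1 C=O (running total 2).
CO: ketone, 1 C=O (running total 3).
CH(COOCH3): ester, 1 C=O (running total 4).
CH(OCOCH3): ester, 1 C=O (running total 5).
CH(NHCOCH3): amide, 1 C=O (running total 6).
CH(COOCH3): ester, 1 C=O (running total 7).
CH(COOCH3): ester, 1 C=O (running total 8).
CH(OCOCH3): ester, 1 C=O (running total 9).
CONHCH3: amide, 1 C=O (running total 10).

10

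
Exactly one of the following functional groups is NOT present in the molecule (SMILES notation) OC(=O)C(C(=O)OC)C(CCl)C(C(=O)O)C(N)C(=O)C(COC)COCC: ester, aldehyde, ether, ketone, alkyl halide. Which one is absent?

aldehyde

ketone: present (CO — –C(=O)– with carbon on both sides → ketone).
ether: present (CH(CH2OCH3) — pendant –CH2OCH3: C–O–C linkage → ether).
ester: present (CH(COOCH3) — pendant –COOCH3: carbonyl C bonded to C and –OCH3 → ester).
alkyl halide: present (CH(CH2Cl) — pendant –CH2X: halogen on sp³ carbon → alkyl halide).
aldehyde: absent. In CO, the carbonyl carbon is bonded to two carbons, so it is a ketone, not an aldehyde. In each of HOOC and CH(COOH), the carbonyl carbon bears –OH, not –H, so it is a carboxylic acid.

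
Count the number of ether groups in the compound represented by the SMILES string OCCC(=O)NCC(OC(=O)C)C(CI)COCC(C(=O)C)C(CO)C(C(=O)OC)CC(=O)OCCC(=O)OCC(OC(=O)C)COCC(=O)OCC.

HO– on an sp³ carbon → alcohol.
–C(=O)–N– linkage → amide (the N is not an amine).
pendant –OC(=O)CH3: an acyloxy group → ester.
pendant –CH2X: halogen on sp³ carbon → alkyl halide.
C–O–C with sp³ carbons on both sides and no adjacent C=O → ether.
pendant –COCH3: carbonyl C bonded to two carbons → ketone.
pendant –CH2OH on an sp³ backbone C → alcohol.
pendant –COOCH3: carbonyl C bonded to C and –OCH3 → ester.
–C(=O)–O–C with C on the carbonyl side → ester.
–C(=O)–O–C with C on the carbonyl side → ester.
pendant –OC(=O)CH3: an acyloxy group → ester.
C–O–C with sp³ carbons on both sides and no adjacent C=O → ether.
–C(=O)OCH2CH3: carbonyl C bonded to C and to –OEt → ester.
Ether appears at: CH2OCH2, CH2OCH2 → 2.

2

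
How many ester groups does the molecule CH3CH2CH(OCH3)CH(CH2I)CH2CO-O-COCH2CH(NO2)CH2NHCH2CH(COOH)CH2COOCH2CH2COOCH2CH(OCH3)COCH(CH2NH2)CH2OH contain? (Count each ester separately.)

pendant –OCH3: C–O–C with sp³ C, no adjacent C=O → ether.
pendant –CH2X: halogen on sp³ carbon → alkyl halide.
two acyl groups sharing one oxygen, –C(=O)–O–C(=O)– → anhydride.
–NO2 on an sp³ carbon → nitro (the N=O is not a carbonyl).
C–N–C with sp³ carbons and no adjacent C=O → amine (secondary).
pendant –COOH: carbonyl C bonded to C and –OH → carboxylic acid.
–C(=O)–O–C with C on the carbonyl side → ester.
–C(=O)–O–C with C on the carbonyl side → ester.
pendant –OCH3: C–O–C with sp³ C, no adjacent C=O → ether.
–C(=O)– with carbon on both sides → ketone.
pendant –CH2NH2: N on sp³ C, no adjacent C=O → amine.
–OH on an sp³ carbon → alcohol.
Ester appears at: CH2COOCH2, CH2COOCH2 → 2.

2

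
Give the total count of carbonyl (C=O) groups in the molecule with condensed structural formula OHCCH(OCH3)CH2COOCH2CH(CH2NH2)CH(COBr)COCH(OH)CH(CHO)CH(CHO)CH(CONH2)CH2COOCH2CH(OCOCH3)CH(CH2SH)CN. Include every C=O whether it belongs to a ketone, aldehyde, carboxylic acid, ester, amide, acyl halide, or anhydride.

OHC: aldehyde, 1 C=O (running total 1).
CH2COOCH2: ester, 1 C=O (running total 2).
CH(COBr): acyl halide, 1 C=O (running total 3).
CO: ketone, 1 C=O (running total 4).
CH(CHO): aldehyde, 1 C=O (running total 5).
CH(CHO): aldehyde, 1 C=O (running total 6).
CH(CONH2): amide, 1 C=O (running total 7).
CH2COOCH2: ester, 1 C=O (running total 8).
CH(OCOCH3): ester, 1 C=O (running total 9).

9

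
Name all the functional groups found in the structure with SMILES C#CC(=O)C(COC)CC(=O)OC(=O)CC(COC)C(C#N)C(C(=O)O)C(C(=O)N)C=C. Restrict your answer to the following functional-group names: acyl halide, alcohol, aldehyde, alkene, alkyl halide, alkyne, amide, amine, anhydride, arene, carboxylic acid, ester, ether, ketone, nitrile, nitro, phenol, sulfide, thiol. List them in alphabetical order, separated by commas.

Working along the chain:
  HC≡C: C≡C triple bond → alkyne.
  CO: –C(=O)– with carbon on both sides → ketone.
  CH(CH2OCH3): pendant –CH2OCH3: C–O–C linkage → ether.
  CH2CO-O-COCH2: two acyl groups sharing one oxygen, –C(=O)–O–C(=O)– → anhydride.
  CH(CH2OCH3): pendant –CH2OCH3: C–O–C linkage → ether.
  CH(CN): pendant –C≡N: nitrile.
  CH(COOH): pendant –COOH: carbonyl C bonded to C and –OH → carboxylic acid.
  CH(CONH2): pendant –CONH2: carbonyl C bonded to C and N → amide.
  CH=CH2: C=C double bond → alkene.

alkene, alkyne, amide, anhydride, carboxylic acid, ether, ketone, nitrile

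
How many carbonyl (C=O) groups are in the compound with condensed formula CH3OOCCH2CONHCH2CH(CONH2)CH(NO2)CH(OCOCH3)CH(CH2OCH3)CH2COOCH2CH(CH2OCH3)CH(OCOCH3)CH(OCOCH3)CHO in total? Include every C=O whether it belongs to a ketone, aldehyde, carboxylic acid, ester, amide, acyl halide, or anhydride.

CH3OOC: ester, 1 C=O (running total 1).
CH2CONHCH2: amide, 1 C=O (running total 2).
CH(CONH2): amide, 1 C=O (running total 3).
CH(OCOCH3): ester, 1 C=O (running total 4).
CH2COOCH2: ester, 1 C=O (running total 5).
CH(OCOCH3): ester, 1 C=O (running total 6).
CH(OCOCH3): ester, 1 C=O (running total 7).
CHO: aldehyde, 1 C=O (running total 8).

8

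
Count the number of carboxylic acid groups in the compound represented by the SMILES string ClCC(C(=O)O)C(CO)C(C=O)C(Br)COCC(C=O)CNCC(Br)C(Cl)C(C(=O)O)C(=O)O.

Working along the chain:
  ClCH2: halogen on an sp³ carbon → alkyl halide.
  CH(COOH): pendant –COOH: carbonyl C bonded to C and –OH → carboxylic acid.
  CH(CH2OH): pendant –CH2OH on an sp³ backbone C → alcohol.
  CH(CHO): pendant –CHO: carbonyl C bonded to C and H → aldehyde.
  CH(Br): halogen on an sp³ carbon → alkyl halide.
  CH2OCH2: C–O–C with sp³ carbons on both sides and no adjacent C=O → ether.
  CH(CHO): pendant –CHO: carbonyl C bonded to C and H → aldehyde.
  CH2NHCH2: C–N–C with sp³ carbons and no adjacent C=O → amine (secondary).
  CH(Br): halogen on an sp³ carbon → alkyl halide.
  CH(Cl): halogen on an sp³ carbon → alkyl halide.
  CH(COOH): pendant –COOH: carbonyl C bonded to C and –OH → carboxylic acid.
  COOH: –COOH: carbonyl C bonded to –OH and C → carboxylic acid (the –OH is not a separate alcohol).
Carboxylic acid appears at: CH(COOH), CH(COOH), COOH → 3.

3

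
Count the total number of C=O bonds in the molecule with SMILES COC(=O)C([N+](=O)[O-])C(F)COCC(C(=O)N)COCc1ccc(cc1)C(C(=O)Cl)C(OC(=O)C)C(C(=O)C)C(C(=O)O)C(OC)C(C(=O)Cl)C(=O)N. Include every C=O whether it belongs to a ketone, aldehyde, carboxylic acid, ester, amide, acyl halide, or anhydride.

8

CH3OOC: ester, 1 C=O (running total 1).
CH(CONH2): amide, 1 C=O (running total 2).
CH(COCl): acyl halide, 1 C=O (running total 3).
CH(OCOCH3): ester, 1 C=O (running total 4).
CH(COCH3): ketone, 1 C=O (running total 5).
CH(COOH): carboxylic acid, 1 C=O (running total 6).
CH(COCl): acyl halide, 1 C=O (running total 7).
CONH2: amide, 1 C=O (running total 8).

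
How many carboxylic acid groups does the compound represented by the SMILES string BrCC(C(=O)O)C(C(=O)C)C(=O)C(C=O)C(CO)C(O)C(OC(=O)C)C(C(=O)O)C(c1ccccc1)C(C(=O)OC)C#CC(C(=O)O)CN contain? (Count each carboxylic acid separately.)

Working along the chain:
  BrCH2: halogen on an sp³ carbon → alkyl halide.
  CH(COOH): pendant –COOH: carbonyl C bonded to C and –OH → carboxylic acid.
  CH(COCH3): pendant –COCH3: carbonyl C bonded to two carbons → ketone.
  CO: –C(=O)– with carbon on both sides → ketone.
  CH(CHO): pendant –CHO: carbonyl C bonded to C and H → aldehyde.
  CH(CH2OH): pendant –CH2OH on an sp³ backbone C → alcohol.
  CH(OH): –OH on an sp³ carbon → alcohol (secondary).
  CH(OCOCH3): pendant –OC(=O)CH3: an acyloxy group → ester.
  CH(COOH): pendant –COOH: carbonyl C bonded to C and –OH → carboxylic acid.
  CH(C6H5): pendant –C6H5: benzene ring → arene.
  CH(COOCH3): pendant –COOCH3: carbonyl C bonded to C and –OCH3 → ester.
  C≡C: C≡C triple bond → alkyne.
  CH(COOH): pendant –COOH: carbonyl C bonded to C and –OH → carboxylic acid.
  CH2NH2: –NH2 on an sp³ carbon with no adjacent C=O → amine.
Carboxylic acid appears at: CH(COOH), CH(COOH), CH(COOH) → 3.

3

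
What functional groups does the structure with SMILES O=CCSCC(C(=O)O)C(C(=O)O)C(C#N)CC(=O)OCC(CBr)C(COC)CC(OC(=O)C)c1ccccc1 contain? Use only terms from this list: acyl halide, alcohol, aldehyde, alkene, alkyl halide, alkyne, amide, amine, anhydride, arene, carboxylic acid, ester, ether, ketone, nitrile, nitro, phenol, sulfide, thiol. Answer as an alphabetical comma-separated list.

terminal –CHO: carbonyl C bonded to H and C → aldehyde.
C–S–C linkage → sulfide (thioether).
pendant –COOH: carbonyl C bonded to C and –OH → carboxylic acid.
pendant –COOH: carbonyl C bonded to C and –OH → carboxylic acid.
pendant –C≡N: nitrile.
–C(=O)–O–C with C on the carbonyl side → ester.
pendant –CH2X: halogen on sp³ carbon → alkyl halide.
pendant –CH2OCH3: C–O–C linkage → ether.
pendant –OC(=O)CH3: an acyloxy group → ester.
–C6H5 phenyl ring → arene.

aldehyde, alkyl halide, arene, carboxylic acid, ester, ether, nitrile, sulfide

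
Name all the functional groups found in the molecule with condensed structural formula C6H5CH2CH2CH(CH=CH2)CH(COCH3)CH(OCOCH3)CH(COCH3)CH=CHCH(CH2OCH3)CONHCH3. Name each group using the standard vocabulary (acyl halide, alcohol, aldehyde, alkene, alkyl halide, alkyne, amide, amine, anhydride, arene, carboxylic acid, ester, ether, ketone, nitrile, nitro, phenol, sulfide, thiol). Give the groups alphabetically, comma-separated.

alkene, amide, arene, ester, ether, ketone

Working along the chain:
  C6H5: C6H5– phenyl ring → arene.
  CH(CH=CH2): pendant –CH=CH2: C=C double bond → alkene.
  CH(COCH3): pendant –COCH3: carbonyl C bonded to two carbons → ketone.
  CH(OCOCH3): pendant –OC(=O)CH3: an acyloxy group → ester.
  CH(COCH3): pendant –COCH3: carbonyl C bonded to two carbons → ketone.
  CH=CH: C=C double bond → alkene.
  CH(CH2OCH3): pendant –CH2OCH3: C–O–C linkage → ether.
  CONHCH3: –C(=O)NHCH3: carbonyl C bonded to C and to N → amide (the N is not an amine).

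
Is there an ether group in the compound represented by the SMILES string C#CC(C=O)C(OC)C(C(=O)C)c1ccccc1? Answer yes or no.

C≡C triple bond → alkyne.
pendant –CHO: carbonyl C bonded to C and H → aldehyde.
pendant –OCH3: C–O–C with sp³ C, no adjacent C=O → ether.
pendant –COCH3: carbonyl C bonded to two carbons → ketone.
–C6H5 phenyl ring → arene.
The CH(OCH3) segment supplies the ether: pendant –OCH3: C–O–C with sp³ C, no adjacent C=O → ether.

yes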